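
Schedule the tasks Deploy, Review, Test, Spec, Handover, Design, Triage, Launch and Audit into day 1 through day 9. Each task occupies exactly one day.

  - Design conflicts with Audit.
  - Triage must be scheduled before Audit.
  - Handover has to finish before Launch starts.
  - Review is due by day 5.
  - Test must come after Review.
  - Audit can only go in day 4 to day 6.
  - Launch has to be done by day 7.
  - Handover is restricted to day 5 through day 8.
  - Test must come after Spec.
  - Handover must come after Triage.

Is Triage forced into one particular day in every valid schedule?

Triage can be day 1 (e.g. Triage -> day 1, Test -> day 2, Deploy -> day 1, Spec -> day 1, Handover -> day 5, Audit -> day 4, Launch -> day 6, Review -> day 1, Design -> day 1) or day 2 (e.g. Triage=day 2; Design=day 1; Launch=day 6; Deploy=day 1; Test=day 2; Audit=day 4; Spec=day 1; Handover=day 5; Review=day 1).

No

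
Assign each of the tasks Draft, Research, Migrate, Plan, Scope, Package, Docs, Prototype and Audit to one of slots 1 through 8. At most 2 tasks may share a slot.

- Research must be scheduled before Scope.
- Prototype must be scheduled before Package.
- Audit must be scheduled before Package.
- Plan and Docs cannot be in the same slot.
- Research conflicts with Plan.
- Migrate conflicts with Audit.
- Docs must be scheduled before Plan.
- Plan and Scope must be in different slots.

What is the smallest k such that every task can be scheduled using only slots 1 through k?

5

The precedence chain requires at least 2 distinct slots.
With at most 2 per slot and 9 tasks, at least 5 slots are needed.
5 works (last occupied slot: 5): for example Draft=4, Docs=3, Plan=4, Research=2, Migrate=5, Prototype=1, Audit=1, Package=2, Scope=3.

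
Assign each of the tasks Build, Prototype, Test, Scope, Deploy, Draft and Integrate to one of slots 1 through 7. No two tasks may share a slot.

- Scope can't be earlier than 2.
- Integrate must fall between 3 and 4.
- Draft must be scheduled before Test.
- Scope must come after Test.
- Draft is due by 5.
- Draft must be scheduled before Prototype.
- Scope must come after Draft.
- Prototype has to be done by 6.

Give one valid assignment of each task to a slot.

Test=2; Deploy=7; Draft=1; Prototype=5; Integrate=3; Scope=4; Build=6

Checking: Draft(1) before Test(2); Draft(1) before Prototype(5); Draft(1) before Scope(4); Test(2) before Scope(4); Draft=1 in [1,5]; Prototype=5 in [1,6]; Integrate=3 in [3,4]; Scope=4 in [2,7]; max 1 per slot (cap 1).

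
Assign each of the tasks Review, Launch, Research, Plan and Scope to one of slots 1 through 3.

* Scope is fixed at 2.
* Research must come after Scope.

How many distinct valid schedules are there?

Splitting on Review: it can be 1 (9), 2 (9), 3 (9). Listing each branch's schedules as (Launch, Research, Plan, Scope):
Review=1: (1,3,1,2) (1,3,2,2) (1,3,3,2) (2,3,1,2) (2,3,2,2) (2,3,3,2) (3,3,1,2) (3,3,2,2) (3,3,3,2) — 9.
Review=2: (1,3,1,2) (1,3,2,2) (1,3,3,2) (2,3,1,2) (2,3,2,2) (2,3,3,2) (3,3,1,2) (3,3,2,2) (3,3,3,2) — 9.
Review=3: (1,3,1,2) (1,3,2,2) (1,3,3,2) (2,3,1,2) (2,3,2,2) (2,3,3,2) (3,3,1,2) (3,3,2,2) (3,3,3,2) — 9.
Summing: 9 + 9 + 9 = 27.

27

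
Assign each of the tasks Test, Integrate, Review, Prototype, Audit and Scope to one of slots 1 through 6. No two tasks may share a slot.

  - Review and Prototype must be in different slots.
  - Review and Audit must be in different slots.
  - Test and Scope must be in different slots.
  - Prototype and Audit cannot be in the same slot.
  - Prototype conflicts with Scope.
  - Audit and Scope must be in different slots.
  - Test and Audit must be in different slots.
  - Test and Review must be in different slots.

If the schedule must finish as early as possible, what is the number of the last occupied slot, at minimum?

slot 6

With at most 1 per slot and 6 tasks, at least 6 slots are needed.
6 works (last occupied slot: 6): for example Review in 3; Audit in 5; Prototype in 4; Scope in 6; Test in 1; Integrate in 2.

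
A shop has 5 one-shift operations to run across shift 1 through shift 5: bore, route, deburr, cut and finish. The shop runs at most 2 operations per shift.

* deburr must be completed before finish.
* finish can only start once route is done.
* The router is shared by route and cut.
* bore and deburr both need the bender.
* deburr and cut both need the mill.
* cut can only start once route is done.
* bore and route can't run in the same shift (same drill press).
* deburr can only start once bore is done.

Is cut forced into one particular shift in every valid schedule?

cut can be shift 2 (e.g. deburr -> shift 3, bore -> shift 2, cut -> shift 2, finish -> shift 4, route -> shift 1) or shift 3 (e.g. deburr=shift 4; finish=shift 5; route=shift 1; bore=shift 2; cut=shift 3).

No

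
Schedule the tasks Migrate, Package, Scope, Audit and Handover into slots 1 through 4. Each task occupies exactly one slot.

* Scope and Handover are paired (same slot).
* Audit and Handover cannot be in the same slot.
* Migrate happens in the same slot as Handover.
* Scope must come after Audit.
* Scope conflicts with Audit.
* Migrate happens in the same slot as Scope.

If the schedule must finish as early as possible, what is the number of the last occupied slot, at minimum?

The precedence chain requires at least 2 distinct slots.
2 works (last occupied slot: 2): for example Scope=2; Audit=1; Package=1; Migrate=2; Handover=2.

slot 2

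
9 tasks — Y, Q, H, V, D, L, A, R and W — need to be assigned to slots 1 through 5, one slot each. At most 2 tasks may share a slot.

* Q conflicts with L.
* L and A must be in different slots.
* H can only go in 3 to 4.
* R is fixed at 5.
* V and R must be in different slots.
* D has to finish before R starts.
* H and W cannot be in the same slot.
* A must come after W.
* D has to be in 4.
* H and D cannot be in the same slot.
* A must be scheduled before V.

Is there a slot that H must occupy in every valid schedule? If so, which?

3

H's window is 3–4.
D is fixed at 4, and H can't share a slot with D.
So H must be 3.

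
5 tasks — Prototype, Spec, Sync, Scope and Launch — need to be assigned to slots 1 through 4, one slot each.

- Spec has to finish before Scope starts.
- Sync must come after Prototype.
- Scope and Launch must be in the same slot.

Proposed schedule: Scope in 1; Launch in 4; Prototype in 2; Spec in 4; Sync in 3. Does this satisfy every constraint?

No. Spec has to finish before Scope starts is not satisfied.

Spec has to finish before Scope starts — violated.
Scope and Launch must be in the same slot — violated.
Sync must come after Prototype — holds.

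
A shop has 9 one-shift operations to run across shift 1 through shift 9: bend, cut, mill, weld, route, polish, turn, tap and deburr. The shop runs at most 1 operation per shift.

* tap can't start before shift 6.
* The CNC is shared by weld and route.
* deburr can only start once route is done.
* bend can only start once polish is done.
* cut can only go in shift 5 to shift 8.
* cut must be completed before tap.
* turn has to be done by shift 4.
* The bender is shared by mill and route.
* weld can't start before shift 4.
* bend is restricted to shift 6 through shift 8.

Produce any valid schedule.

polish in shift 3; cut in shift 5; bend in shift 6; mill in shift 9; turn in shift 1; weld in shift 4; tap in shift 7; deburr in shift 8; route in shift 2

Checking: route(shift 2) before deburr(shift 8); cut(shift 5) before tap(shift 7); polish(shift 3) before bend(shift 6); mill(shift 9) != route(shift 2); weld(shift 4) != route(shift 2); bend=shift 6 in [shift 6,shift 8]; tap=shift 7 in [shift 6,shift 9]; weld=shift 4 in [shift 4,shift 9]; turn=shift 1 in [shift 1,shift 4]; cut=shift 5 in [shift 5,shift 8]; max 1 per shift (cap 1).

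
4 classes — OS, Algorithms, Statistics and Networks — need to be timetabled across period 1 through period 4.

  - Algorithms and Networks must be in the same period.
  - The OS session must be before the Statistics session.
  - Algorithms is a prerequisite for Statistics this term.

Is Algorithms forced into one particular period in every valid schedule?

No

Algorithms can be period 1 (e.g. Statistics in period 2; OS in period 1; Networks in period 1; Algorithms in period 1) or period 2 (e.g. Algorithms=period 2; Statistics=period 3; Networks=period 2; OS=period 1).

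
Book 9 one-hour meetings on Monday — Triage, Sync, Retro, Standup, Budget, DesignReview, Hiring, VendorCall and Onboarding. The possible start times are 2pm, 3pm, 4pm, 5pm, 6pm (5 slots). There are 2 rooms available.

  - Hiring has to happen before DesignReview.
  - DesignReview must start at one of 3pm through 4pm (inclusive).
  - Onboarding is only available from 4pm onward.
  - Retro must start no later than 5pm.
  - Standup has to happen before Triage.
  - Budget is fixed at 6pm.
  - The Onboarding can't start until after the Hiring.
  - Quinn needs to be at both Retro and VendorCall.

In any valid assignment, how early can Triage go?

Precedence pushes Triage to at least 3pm.
Triage at 3pm is achievable: Hiring=2pm, Standup=2pm, DesignReview=3pm, Budget=6pm, Retro=4pm, Triage=3pm, VendorCall=5pm, Onboarding=4pm, Sync=5pm.

3pm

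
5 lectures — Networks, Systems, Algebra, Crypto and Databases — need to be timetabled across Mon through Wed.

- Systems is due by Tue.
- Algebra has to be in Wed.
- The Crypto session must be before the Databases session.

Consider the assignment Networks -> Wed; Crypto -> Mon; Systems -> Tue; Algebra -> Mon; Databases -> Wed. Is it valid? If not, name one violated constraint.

The Crypto session must be before the Databases session — holds.
Systems is due by Tue — holds.
Algebra has to be in Wed — violated.

No. Algebra has to be in Wed is not satisfied.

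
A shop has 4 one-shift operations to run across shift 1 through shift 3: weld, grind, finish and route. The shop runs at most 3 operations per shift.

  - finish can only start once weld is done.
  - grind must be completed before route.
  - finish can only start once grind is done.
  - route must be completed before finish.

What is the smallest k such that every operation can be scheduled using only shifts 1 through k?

The precedence chain requires at least 3 distinct shifts.
With at most 3 per shift and 4 operations, at least 2 shifts are needed.
3 works (last occupied shift: shift 3): for example route=shift 2, grind=shift 1, finish=shift 3, weld=shift 1.

3 shifts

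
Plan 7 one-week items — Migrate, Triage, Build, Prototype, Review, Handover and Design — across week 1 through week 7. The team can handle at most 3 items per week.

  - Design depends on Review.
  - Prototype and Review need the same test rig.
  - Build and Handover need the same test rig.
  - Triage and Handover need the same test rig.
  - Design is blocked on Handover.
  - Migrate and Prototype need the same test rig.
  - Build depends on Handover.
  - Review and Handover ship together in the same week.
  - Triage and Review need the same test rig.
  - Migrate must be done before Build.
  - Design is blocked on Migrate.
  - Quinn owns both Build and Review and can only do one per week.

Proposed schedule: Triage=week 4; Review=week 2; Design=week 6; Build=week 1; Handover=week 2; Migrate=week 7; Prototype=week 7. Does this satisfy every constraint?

Review and Handover ship together in the same week — holds.
Migrate must be done before Build — violated.
Triage and Review need the same test rig — holds.
Design is blocked on Migrate — violated.
Quinn owns both Build and Review and can only do one per week — holds.
Prototype and Review need the same test rig — holds.
Build depends on Handover — violated.
Design is blocked on Handover — holds.
Design depends on Review — holds.
Triage and Handover need the same test rig — holds.
Build and Handover need the same test rig — holds.
Migrate and Prototype need the same test rig — violated.
The team can handle at most 3 items per week — holds.

Invalid. Migrate must be done before Build.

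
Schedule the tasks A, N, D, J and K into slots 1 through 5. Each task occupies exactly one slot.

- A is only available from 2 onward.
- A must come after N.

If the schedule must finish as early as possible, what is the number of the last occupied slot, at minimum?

slot 2

The precedence chain requires at least 2 distinct slots.
2 works (last occupied slot: 2): for example N in 1; K in 1; J in 1; D in 1; A in 2.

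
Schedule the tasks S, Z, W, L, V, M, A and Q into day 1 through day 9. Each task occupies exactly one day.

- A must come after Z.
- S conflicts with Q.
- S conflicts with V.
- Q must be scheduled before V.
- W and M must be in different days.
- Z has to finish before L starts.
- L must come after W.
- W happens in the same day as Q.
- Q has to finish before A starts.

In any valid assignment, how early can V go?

day 2

Precedence pushes V to at least day 2.
V at day 2 is achievable: L -> day 2, W -> day 1, S -> day 3, Z -> day 1, V -> day 2, A -> day 2, M -> day 2, Q -> day 1.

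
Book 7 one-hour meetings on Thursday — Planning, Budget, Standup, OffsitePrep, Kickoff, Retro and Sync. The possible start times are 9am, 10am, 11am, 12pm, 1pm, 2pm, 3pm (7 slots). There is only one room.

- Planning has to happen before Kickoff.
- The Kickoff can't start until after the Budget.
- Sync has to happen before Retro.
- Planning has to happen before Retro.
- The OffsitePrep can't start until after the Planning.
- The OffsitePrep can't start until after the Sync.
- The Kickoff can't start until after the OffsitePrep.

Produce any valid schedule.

OffsitePrep in 11am, Planning in 9am, Retro in 2pm, Kickoff in 1pm, Standup in 3pm, Sync in 10am, Budget in 12pm

Checking: Budget(12pm) before Kickoff(1pm); Planning(9am) before OffsitePrep(11am); OffsitePrep(11am) before Kickoff(1pm); Planning(9am) before Kickoff(1pm); Sync(10am) before Retro(2pm); Planning(9am) before Retro(2pm); Sync(10am) before OffsitePrep(11am); max 1 per slot (cap 1).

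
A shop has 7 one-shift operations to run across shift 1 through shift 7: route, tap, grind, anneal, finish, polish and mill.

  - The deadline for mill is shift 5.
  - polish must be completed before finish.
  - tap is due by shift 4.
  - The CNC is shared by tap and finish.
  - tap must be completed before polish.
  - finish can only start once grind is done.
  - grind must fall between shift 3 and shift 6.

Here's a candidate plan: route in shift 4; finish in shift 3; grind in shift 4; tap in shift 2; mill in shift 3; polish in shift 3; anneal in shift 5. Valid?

finish can only start once grind is done — violated.
The deadline for mill is shift 5 — holds.
tap is due by shift 4 — holds.
grind must fall between shift 3 and shift 6 — holds.
polish must be completed before finish — violated.
tap must be completed before polish — holds.
The CNC is shared by tap and finish — holds.

Invalid. finish can only start once grind is done.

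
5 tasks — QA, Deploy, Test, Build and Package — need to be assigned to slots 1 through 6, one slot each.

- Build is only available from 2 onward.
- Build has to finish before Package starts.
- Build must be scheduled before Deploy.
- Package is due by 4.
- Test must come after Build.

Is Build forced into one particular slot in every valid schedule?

Build can be 2 (e.g. Package -> 3, Deploy -> 3, Build -> 2, QA -> 1, Test -> 3) or 3 (e.g. QA -> 1; Package -> 4; Build -> 3; Deploy -> 4; Test -> 4).

No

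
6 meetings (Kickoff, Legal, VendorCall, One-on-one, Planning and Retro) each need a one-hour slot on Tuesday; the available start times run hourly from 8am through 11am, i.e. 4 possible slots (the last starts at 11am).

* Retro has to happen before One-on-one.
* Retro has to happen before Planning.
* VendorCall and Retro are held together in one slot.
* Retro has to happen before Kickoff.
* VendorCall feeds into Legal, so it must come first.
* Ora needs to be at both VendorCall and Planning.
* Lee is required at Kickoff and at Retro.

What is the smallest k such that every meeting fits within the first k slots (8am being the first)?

The precedence chain requires at least 2 distinct slots.
2 works (last occupied slot: 9am): for example Kickoff in 9am, Legal in 9am, Retro in 8am, Planning in 9am, VendorCall in 8am, One-on-one in 9am.

2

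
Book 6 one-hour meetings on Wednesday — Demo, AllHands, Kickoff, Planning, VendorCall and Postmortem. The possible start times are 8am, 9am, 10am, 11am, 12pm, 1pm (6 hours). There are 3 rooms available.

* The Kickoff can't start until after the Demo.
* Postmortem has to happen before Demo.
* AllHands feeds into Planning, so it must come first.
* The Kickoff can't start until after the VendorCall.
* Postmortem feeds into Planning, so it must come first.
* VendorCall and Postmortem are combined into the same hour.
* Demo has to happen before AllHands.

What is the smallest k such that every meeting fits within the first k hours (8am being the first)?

4

The precedence chain requires at least 4 distinct hours.
With at most 3 per hour and 6 meetings, at least 2 hours are needed.
4 works (last occupied hour: 11am): for example Postmortem -> 8am, Planning -> 11am, Demo -> 9am, VendorCall -> 8am, AllHands -> 10am, Kickoff -> 10am.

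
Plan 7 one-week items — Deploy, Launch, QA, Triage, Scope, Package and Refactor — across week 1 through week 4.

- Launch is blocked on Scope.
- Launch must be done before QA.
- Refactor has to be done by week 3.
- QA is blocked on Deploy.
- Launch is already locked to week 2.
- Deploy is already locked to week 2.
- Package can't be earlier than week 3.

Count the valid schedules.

Splitting on QA: it can be week 3 (24), week 4 (24). Listing each branch's schedules as (Deploy, Launch, Triage, Scope, Package, Refactor) by week number:
QA=week 3: (2,2,1,1,3,1) (2,2,1,1,3,2) (2,2,1,1,3,3) (2,2,1,1,4,1) (2,2,1,1,4,2) (2,2,1,1,4,3) (2,2,2,1,3,1) (2,2,2,1,3,2) (2,2,2,1,3,3) (2,2,2,1,4,1) (2,2,2,1,4,2) (2,2,2,1,4,3) (2,2,3,1,3,1) (2,2,3,1,3,2) (2,2,3,1,3,3) (2,2,3,1,4,1) (2,2,3,1,4,2) (2,2,3,1,4,3) (2,2,4,1,3,1) (2,2,4,1,3,2) (2,2,4,1,3,3) (2,2,4,1,4,1) (2,2,4,1,4,2) (2,2,4,1,4,3) — 24.
QA=week 4: (2,2,1,1,3,1) (2,2,1,1,3,2) (2,2,1,1,3,3) (2,2,1,1,4,1) (2,2,1,1,4,2) (2,2,1,1,4,3) (2,2,2,1,3,1) (2,2,2,1,3,2) (2,2,2,1,3,3) (2,2,2,1,4,1) (2,2,2,1,4,2) (2,2,2,1,4,3) (2,2,3,1,3,1) (2,2,3,1,3,2) (2,2,3,1,3,3) (2,2,3,1,4,1) (2,2,3,1,4,2) (2,2,3,1,4,3) (2,2,4,1,3,1) (2,2,4,1,3,2) (2,2,4,1,3,3) (2,2,4,1,4,1) (2,2,4,1,4,2) (2,2,4,1,4,3) — 24.
Summing: 24 + 24 = 48.

48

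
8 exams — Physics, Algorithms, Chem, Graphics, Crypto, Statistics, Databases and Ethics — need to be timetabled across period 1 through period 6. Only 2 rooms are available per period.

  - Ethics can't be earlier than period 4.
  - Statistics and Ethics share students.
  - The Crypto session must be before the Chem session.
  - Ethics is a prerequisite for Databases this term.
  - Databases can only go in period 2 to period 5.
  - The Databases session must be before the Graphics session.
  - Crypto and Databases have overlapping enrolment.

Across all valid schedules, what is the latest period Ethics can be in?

Ethics is available from period 4; downstream work caps Ethics at period 4.
Ethics at period 4 is achievable: Statistics -> period 3; Databases -> period 5; Crypto -> period 1; Algorithms -> period 2; Physics -> period 1; Ethics -> period 4; Graphics -> period 6; Chem -> period 2.

period 4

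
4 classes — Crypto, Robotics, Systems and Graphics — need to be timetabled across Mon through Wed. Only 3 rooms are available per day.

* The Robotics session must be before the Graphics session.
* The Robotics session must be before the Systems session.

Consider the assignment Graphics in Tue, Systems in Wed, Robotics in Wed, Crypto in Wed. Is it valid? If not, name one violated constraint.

Invalid. The Robotics session must be before the Graphics session.

Only 3 rooms are available per day — holds.
The Robotics session must be before the Systems session — violated.
The Robotics session must be before the Graphics session — violated.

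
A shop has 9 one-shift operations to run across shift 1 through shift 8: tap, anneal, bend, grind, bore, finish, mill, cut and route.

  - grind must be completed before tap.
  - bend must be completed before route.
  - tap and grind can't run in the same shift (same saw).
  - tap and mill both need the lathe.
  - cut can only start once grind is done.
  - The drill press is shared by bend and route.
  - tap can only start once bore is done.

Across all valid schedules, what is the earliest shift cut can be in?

shift 2

Precedence pushes cut to at least shift 2.
cut at shift 2 is achievable: bore=shift 1; grind=shift 1; finish=shift 1; tap=shift 2; bend=shift 1; mill=shift 1; route=shift 2; anneal=shift 1; cut=shift 2.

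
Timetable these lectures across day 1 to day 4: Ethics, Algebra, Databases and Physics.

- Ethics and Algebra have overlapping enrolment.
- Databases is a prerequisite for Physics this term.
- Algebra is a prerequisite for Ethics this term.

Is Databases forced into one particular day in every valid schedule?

Databases can be day 1 (e.g. Databases in day 1; Ethics in day 2; Physics in day 2; Algebra in day 1) or day 2 (e.g. Algebra in day 1, Physics in day 3, Ethics in day 2, Databases in day 2).

No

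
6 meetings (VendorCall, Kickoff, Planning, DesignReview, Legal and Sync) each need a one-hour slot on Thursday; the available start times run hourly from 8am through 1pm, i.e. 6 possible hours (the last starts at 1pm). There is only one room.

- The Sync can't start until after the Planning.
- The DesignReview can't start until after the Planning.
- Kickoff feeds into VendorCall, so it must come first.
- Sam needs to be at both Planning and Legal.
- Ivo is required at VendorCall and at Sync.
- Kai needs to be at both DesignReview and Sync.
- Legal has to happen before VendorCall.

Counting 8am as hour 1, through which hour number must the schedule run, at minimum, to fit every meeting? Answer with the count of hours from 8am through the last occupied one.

The precedence chain requires at least 2 distinct hours.
With at most 1 per hour and 6 meetings, at least 6 hours are needed.
6 works (last occupied hour: 1pm): for example Planning=11am; Sync=1pm; VendorCall=10am; Legal=9am; Kickoff=8am; DesignReview=12pm.

6 hours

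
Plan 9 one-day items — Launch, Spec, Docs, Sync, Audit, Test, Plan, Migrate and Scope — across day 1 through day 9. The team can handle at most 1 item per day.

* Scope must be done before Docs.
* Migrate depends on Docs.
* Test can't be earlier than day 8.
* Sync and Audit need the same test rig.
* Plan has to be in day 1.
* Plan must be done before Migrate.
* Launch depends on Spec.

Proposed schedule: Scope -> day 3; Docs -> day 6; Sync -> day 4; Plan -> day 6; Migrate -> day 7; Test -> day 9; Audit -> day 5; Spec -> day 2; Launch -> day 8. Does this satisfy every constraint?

Scope must be done before Docs — holds.
Launch depends on Spec — holds.
Test can't be earlier than day 8 — holds.
Migrate depends on Docs — holds.
Sync and Audit need the same test rig — holds.
The team can handle at most 1 item per day — violated.
Plan has to be in day 1 — violated.
Plan must be done before Migrate — holds.

No. Plan has to be in day 1 is not satisfied.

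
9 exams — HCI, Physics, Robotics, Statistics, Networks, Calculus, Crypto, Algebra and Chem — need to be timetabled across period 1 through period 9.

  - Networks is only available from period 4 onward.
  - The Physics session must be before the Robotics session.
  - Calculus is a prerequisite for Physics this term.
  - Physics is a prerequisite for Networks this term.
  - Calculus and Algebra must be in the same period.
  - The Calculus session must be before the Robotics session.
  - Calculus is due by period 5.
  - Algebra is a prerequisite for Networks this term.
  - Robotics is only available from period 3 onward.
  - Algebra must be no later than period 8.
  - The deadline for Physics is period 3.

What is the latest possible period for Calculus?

period 2

Calculus's own window allows nothing later than period 5; downstream work caps Calculus at period 2.
Calculus at period 2 is achievable: Calculus -> period 2; Networks -> period 4; HCI -> period 1; Physics -> period 3; Chem -> period 1; Robotics -> period 4; Algebra -> period 2; Crypto -> period 1; Statistics -> period 1.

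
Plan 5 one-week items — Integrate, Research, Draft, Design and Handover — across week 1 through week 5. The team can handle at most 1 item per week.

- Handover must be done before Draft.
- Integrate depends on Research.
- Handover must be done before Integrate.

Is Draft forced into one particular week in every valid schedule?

No

Draft can be week 2 (e.g. Draft=week 2, Design=week 5, Integrate=week 4, Handover=week 1, Research=week 3) or week 3 (e.g. Design -> week 5, Research -> week 2, Integrate -> week 4, Handover -> week 1, Draft -> week 3).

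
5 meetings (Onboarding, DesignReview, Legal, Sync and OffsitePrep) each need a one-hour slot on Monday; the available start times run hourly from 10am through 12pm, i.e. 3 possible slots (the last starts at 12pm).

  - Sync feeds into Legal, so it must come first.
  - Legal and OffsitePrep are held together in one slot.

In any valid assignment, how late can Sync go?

Downstream work caps Sync at 11am.
Sync at 11am is achievable: Sync -> 11am; OffsitePrep -> 12pm; DesignReview -> 10am; Legal -> 12pm; Onboarding -> 10am.

11am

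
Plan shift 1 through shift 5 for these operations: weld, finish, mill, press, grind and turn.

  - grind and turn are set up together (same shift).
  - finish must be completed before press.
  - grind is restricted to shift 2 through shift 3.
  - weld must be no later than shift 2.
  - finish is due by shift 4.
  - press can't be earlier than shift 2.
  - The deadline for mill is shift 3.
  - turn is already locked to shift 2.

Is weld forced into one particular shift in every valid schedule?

No

weld can be shift 1 (e.g. grind in shift 2, press in shift 2, finish in shift 1, weld in shift 1, turn in shift 2, mill in shift 1) or shift 2 (e.g. press=shift 2; finish=shift 1; weld=shift 2; turn=shift 2; mill=shift 1; grind=shift 2).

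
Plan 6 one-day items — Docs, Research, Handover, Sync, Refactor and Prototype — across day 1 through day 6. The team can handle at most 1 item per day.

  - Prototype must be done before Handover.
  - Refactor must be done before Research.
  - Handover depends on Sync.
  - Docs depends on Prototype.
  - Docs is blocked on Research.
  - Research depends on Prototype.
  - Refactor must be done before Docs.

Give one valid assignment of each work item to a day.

Prototype -> day 1, Refactor -> day 2, Docs -> day 4, Handover -> day 6, Research -> day 3, Sync -> day 5

Checking: Refactor(day 2) before Research(day 3); Prototype(day 1) before Docs(day 4); Research(day 3) before Docs(day 4); Sync(day 5) before Handover(day 6); Prototype(day 1) before Handover(day 6); Prototype(day 1) before Research(day 3); Refactor(day 2) before Docs(day 4); max 1 per day (cap 1).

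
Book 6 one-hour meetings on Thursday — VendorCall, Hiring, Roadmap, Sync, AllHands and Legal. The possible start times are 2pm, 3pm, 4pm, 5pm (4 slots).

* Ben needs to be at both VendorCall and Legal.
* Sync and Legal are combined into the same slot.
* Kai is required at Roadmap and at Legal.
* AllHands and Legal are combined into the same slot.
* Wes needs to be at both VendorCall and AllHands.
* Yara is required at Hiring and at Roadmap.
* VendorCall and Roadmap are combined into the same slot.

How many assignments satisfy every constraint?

Splitting on VendorCall: it can be 2pm (9), 3pm (9), 4pm (9), 5pm (9). Listing each branch's schedules as (Hiring, Roadmap, Sync, AllHands, Legal):
VendorCall=2pm: (3pm,2pm,3pm,3pm,3pm) (3pm,2pm,4pm,4pm,4pm) (3pm,2pm,5pm,5pm,5pm) (4pm,2pm,3pm,3pm,3pm) (4pm,2pm,4pm,4pm,4pm) (4pm,2pm,5pm,5pm,5pm) (5pm,2pm,3pm,3pm,3pm) (5pm,2pm,4pm,4pm,4pm) (5pm,2pm,5pm,5pm,5pm) — 9.
VendorCall=3pm: (2pm,3pm,2pm,2pm,2pm) (2pm,3pm,4pm,4pm,4pm) (2pm,3pm,5pm,5pm,5pm) (4pm,3pm,2pm,2pm,2pm) (4pm,3pm,4pm,4pm,4pm) (4pm,3pm,5pm,5pm,5pm) (5pm,3pm,2pm,2pm,2pm) (5pm,3pm,4pm,4pm,4pm) (5pm,3pm,5pm,5pm,5pm) — 9.
VendorCall=4pm: (2pm,4pm,2pm,2pm,2pm) (2pm,4pm,3pm,3pm,3pm) (2pm,4pm,5pm,5pm,5pm) (3pm,4pm,2pm,2pm,2pm) (3pm,4pm,3pm,3pm,3pm) (3pm,4pm,5pm,5pm,5pm) (5pm,4pm,2pm,2pm,2pm) (5pm,4pm,3pm,3pm,3pm) (5pm,4pm,5pm,5pm,5pm) — 9.
VendorCall=5pm: (2pm,5pm,2pm,2pm,2pm) (2pm,5pm,3pm,3pm,3pm) (2pm,5pm,4pm,4pm,4pm) (3pm,5pm,2pm,2pm,2pm) (3pm,5pm,3pm,3pm,3pm) (3pm,5pm,4pm,4pm,4pm) (4pm,5pm,2pm,2pm,2pm) (4pm,5pm,3pm,3pm,3pm) (4pm,5pm,4pm,4pm,4pm) — 9.
Summing: 9 + 9 + 9 + 9 = 36.

36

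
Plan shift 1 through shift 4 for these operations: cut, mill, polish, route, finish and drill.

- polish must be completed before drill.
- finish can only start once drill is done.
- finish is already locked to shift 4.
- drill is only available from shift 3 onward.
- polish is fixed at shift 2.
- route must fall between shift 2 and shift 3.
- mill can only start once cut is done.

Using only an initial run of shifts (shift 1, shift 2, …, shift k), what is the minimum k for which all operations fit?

4 shifts

The precedence chain requires at least 3 distinct shifts.
finish can't be placed before shift 4, so the schedule must run through at least shift 4.
4 works (last occupied shift: shift 4): for example polish in shift 2, mill in shift 2, route in shift 2, drill in shift 3, cut in shift 1, finish in shift 4.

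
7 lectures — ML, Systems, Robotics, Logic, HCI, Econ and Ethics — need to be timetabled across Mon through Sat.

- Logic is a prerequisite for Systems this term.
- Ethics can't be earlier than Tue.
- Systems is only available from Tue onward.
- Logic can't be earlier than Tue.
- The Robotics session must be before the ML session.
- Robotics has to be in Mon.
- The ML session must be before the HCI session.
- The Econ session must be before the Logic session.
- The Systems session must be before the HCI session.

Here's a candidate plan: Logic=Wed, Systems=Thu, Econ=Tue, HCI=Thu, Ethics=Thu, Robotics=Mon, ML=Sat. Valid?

No — it violates: The ML session must be before the HCI session

Logic is a prerequisite for Systems this term — holds.
Systems is only available from Tue onward — holds.
The Robotics session must be before the ML session — holds.
The ML session must be before the HCI session — violated.
Logic can't be earlier than Tue — holds.
Ethics can't be earlier than Tue — holds.
The Econ session must be before the Logic session — holds.
The Systems session must be before the HCI session — violated.
Robotics has to be in Mon — holds.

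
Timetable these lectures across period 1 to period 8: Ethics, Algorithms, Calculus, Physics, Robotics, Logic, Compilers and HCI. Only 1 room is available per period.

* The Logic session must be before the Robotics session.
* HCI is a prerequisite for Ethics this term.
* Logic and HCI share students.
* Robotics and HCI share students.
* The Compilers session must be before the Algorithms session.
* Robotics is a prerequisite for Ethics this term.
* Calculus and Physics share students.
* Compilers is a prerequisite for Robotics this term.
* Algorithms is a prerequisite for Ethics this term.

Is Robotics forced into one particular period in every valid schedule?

No

Robotics can be period 3 (e.g. Calculus -> period 7, Physics -> period 8, Robotics -> period 3, Ethics -> period 6, HCI -> period 5, Logic -> period 2, Algorithms -> period 4, Compilers -> period 1) or period 4 (e.g. Physics in period 8, Ethics in period 6, Calculus in period 7, Compilers in period 1, Robotics in period 4, Algorithms in period 2, Logic in period 3, HCI in period 5).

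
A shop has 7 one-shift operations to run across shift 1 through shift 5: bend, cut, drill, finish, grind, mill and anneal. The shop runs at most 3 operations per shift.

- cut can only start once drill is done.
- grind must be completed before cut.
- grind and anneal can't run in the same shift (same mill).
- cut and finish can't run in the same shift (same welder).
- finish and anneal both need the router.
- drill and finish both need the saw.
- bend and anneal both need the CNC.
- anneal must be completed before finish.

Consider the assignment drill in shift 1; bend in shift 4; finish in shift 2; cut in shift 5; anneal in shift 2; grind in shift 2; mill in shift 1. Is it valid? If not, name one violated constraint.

No — it violates: finish and anneal both need the router

grind and anneal can't run in the same shift (same mill) — violated.
drill and finish both need the saw — holds.
grind must be completed before cut — holds.
cut and finish can't run in the same shift (same welder) — holds.
cut can only start once drill is done — holds.
bend and anneal both need the CNC — holds.
anneal must be completed before finish — violated.
finish and anneal both need the router — violated.
The shop runs at most 3 operations per shift — holds.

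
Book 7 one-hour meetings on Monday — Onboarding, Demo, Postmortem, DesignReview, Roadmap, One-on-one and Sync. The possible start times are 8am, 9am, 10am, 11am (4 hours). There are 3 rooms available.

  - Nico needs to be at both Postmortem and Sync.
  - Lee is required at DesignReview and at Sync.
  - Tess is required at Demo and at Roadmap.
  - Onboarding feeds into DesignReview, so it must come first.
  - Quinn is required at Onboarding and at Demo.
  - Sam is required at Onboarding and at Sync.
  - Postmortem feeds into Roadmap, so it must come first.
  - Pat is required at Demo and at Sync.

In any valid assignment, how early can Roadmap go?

9am

Precedence pushes Roadmap to at least 9am.
Roadmap at 9am is achievable: Postmortem -> 8am; Roadmap -> 9am; Sync -> 11am; One-on-one -> 8am; Onboarding -> 8am; DesignReview -> 9am; Demo -> 10am.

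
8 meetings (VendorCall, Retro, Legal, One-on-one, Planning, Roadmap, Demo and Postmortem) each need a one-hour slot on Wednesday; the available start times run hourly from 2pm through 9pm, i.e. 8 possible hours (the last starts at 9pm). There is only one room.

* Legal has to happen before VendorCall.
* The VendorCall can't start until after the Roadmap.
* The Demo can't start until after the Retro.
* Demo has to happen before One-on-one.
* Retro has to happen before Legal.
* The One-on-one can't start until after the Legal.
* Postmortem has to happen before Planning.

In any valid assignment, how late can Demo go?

Precedence pushes Demo to at least 3pm; downstream work caps Demo at 8pm.
Demo at 8pm is achievable: Legal -> 3pm; Demo -> 8pm; One-on-one -> 9pm; Planning -> 7pm; Retro -> 2pm; VendorCall -> 5pm; Postmortem -> 6pm; Roadmap -> 4pm.

8pm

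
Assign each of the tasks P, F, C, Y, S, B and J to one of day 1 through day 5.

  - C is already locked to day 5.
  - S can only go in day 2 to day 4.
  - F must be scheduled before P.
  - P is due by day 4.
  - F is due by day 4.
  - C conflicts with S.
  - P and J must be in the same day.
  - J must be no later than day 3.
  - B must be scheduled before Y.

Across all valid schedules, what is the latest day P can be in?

Precedence pushes P to at least day 2; P's own window allows nothing later than day 4; P must be in the same day as J, which can't be after day 3, so P is at most day 3.
P at day 3 is achievable: P -> day 3, C -> day 5, F -> day 1, B -> day 1, S -> day 2, J -> day 3, Y -> day 2.

day 3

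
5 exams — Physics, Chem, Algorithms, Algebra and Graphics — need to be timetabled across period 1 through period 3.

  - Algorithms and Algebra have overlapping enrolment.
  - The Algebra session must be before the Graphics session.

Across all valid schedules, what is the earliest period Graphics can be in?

Precedence pushes Graphics to at least period 2.
Graphics at period 2 is achievable: Algebra -> period 1, Algorithms -> period 2, Graphics -> period 2, Physics -> period 1, Chem -> period 1.

period 2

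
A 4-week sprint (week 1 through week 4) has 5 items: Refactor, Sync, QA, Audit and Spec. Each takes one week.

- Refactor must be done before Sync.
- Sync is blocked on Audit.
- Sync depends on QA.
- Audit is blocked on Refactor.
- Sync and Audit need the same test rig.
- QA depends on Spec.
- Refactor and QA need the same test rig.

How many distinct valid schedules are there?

Splitting on Refactor: it can be week 1 (7), week 2 (2). Listing each branch's schedules as (Sync, QA, Audit, Spec) by week number:
Refactor=week 1: (3,2,2,1) (4,2,2,1) (4,2,3,1) (4,3,2,1) (4,3,2,2) (4,3,3,1) (4,3,3,2) — 7.
Refactor=week 2: (4,3,3,1) (4,3,3,2) — 2.
Summing: 7 + 2 = 9.

9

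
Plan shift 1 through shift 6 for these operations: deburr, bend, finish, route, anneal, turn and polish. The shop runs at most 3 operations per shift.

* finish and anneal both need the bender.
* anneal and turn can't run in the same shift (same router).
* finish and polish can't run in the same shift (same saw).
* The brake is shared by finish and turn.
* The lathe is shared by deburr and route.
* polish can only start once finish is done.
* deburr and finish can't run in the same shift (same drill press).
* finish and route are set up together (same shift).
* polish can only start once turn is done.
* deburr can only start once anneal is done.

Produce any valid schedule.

finish -> shift 1; anneal -> shift 3; polish -> shift 3; route -> shift 1; bend -> shift 1; turn -> shift 2; deburr -> shift 4

Checking: anneal(shift 3) before deburr(shift 4); finish(shift 1) before polish(shift 3); turn(shift 2) before polish(shift 3); deburr(shift 4) != finish(shift 1); finish(shift 1) != turn(shift 2); finish(shift 1) != polish(shift 3); deburr(shift 4) != route(shift 1); finish(shift 1) != anneal(shift 3); anneal(shift 3) != turn(shift 2); finish = route = shift 1; max 3 per shift (cap 3).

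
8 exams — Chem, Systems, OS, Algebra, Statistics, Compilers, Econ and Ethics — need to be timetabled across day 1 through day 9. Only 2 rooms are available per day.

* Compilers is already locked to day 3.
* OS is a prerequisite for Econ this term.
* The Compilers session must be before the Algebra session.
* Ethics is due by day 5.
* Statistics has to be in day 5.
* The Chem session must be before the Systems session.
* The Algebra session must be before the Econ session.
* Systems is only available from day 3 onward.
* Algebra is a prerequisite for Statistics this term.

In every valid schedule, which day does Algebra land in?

day 4

Compilers is fixed at day 3 and must come before Algebra, so Algebra is at least day 4.
Statistics is fixed at day 5 and must come after Algebra, so Algebra is at most day 4.
So Algebra must be day 4.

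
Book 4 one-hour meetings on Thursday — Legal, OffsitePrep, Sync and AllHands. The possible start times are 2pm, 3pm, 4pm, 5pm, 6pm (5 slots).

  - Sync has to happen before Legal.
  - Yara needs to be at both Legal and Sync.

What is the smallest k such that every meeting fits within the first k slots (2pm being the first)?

2

The precedence chain requires at least 2 distinct slots.
2 works (last occupied slot: 3pm): for example Sync -> 2pm, OffsitePrep -> 2pm, Legal -> 3pm, AllHands -> 2pm.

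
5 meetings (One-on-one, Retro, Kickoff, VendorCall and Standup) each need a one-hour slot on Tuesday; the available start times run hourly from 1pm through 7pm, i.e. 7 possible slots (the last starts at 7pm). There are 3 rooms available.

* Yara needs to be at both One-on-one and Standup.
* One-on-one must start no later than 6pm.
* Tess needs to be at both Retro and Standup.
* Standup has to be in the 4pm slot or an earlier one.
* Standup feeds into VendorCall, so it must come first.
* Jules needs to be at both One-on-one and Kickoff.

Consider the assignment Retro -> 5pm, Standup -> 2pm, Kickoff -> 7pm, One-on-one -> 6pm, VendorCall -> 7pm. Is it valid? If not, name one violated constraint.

Yara needs to be at both One-on-one and Standup — holds.
Standup has to be in the 4pm slot or an earlier one — holds.
Jules needs to be at both One-on-one and Kickoff — holds.
One-on-one must start no later than 6pm — holds.
Tess needs to be at both Retro and Standup — holds.
There are 3 rooms available — holds.
Standup feeds into VendorCall, so it must come first — holds.

Valid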